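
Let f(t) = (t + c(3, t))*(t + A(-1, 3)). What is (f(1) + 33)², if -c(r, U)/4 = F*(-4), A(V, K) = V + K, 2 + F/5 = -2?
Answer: 853776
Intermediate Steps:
F = -20 (F = -10 + 5*(-2) = -10 - 10 = -20)
A(V, K) = K + V
c(r, U) = -320 (c(r, U) = -(-80)*(-4) = -4*80 = -320)
f(t) = (-320 + t)*(2 + t) (f(t) = (t - 320)*(t + (3 - 1)) = (-320 + t)*(t + 2) = (-320 + t)*(2 + t))
(f(1) + 33)² = ((-640 + 1² - 318*1) + 33)² = ((-640 + 1 - 318) + 33)² = (-957 + 33)² = (-924)² = 853776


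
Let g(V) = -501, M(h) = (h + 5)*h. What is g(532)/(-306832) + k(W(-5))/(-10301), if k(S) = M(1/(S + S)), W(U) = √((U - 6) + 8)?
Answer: 15559111/9482029296 + 5*I*√3/61806 ≈ 0.0016409 + 0.00014012*I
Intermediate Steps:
W(U) = √(2 + U) (W(U) = √((-6 + U) + 8) = √(2 + U))
M(h) = h*(5 + h) (M(h) = (5 + h)*h = h*(5 + h))
k(S) = (5 + 1/(2*S))/(2*S) (k(S) = (5 + 1/(S + S))/(S + S) = (5 + 1/(2*S))/((2*S)) = (1/(2*S))*(5 + 1/(2*S)) = (5 + 1/(2*S))/(2*S))
g(532)/(-306832) + k(W(-5))/(-10301) = -501/(-306832) + ((1 + 10*√(2 - 5))/(4*(√(2 - 5))²))/(-10301) = -501*(-1/306832) + ((1 + 10*√(-3))/(4*(√(-3))²))*(-1/10301) = 501/306832 + ((1 + 10*(I*√3))/(4*(I*√3)²))*(-1/10301) = 501/306832 + ((¼)*(-⅓)*(1 + 10*I*√3))*(-1/10301) = 501/306832 + (-1/12 - 5*I*√3/6)*(-1/10301) = 501/306832 + (1/123612 + 5*I*√3/61806) = 15559111/9482029296 + 5*I*√3/61806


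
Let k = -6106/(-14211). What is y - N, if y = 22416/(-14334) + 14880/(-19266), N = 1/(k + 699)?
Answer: -178236654732189/76247418473005 ≈ -2.3376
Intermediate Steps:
k = 6106/14211 (k = -6106*(-1/14211) = 6106/14211 ≈ 0.42967)
N = 14211/9939595 (N = 1/(6106/14211 + 699) = 1/(9939595/14211) = 14211/9939595 ≈ 0.0014297)
y = -17921016/7671079 (y = 22416*(-1/14334) + 14880*(-1/19266) = -3736/2389 - 2480/3211 = -17921016/7671079 ≈ -2.3362)
y - N = -17921016/7671079 - 1*14211/9939595 = -17921016/7671079 - 14211/9939595 = -178236654732189/76247418473005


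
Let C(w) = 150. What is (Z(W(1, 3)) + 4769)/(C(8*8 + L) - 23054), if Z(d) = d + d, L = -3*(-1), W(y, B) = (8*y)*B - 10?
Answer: -4797/22904 ≈ -0.20944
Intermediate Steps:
W(y, B) = -10 + 8*B*y (W(y, B) = 8*B*y - 10 = -10 + 8*B*y)
L = 3
Z(d) = 2*d
(Z(W(1, 3)) + 4769)/(C(8*8 + L) - 23054) = (2*(-10 + 8*3*1) + 4769)/(150 - 23054) = (2*(-10 + 24) + 4769)/(-22904) = (2*14 + 4769)*(-1/22904) = (28 + 4769)*(-1/22904) = 4797*(-1/22904) = -4797/22904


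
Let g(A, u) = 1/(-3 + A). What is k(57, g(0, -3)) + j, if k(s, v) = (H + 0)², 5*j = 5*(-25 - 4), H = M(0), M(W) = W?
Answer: -29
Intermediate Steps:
H = 0
j = -29 (j = (5*(-25 - 4))/5 = (5*(-29))/5 = (⅕)*(-145) = -29)
k(s, v) = 0 (k(s, v) = (0 + 0)² = 0² = 0)
k(57, g(0, -3)) + j = 0 - 29 = -29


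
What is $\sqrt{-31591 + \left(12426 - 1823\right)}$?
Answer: $6 i \sqrt{583} \approx 144.87 i$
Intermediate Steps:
$\sqrt{-31591 + \left(12426 - 1823\right)} = \sqrt{-31591 + 10603} = \sqrt{-20988} = 6 i \sqrt{583}$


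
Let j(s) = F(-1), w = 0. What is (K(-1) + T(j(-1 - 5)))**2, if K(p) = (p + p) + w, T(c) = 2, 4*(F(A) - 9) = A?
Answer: 0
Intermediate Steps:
F(A) = 9 + A/4
j(s) = 35/4 (j(s) = 9 + (1/4)*(-1) = 9 - 1/4 = 35/4)
K(p) = 2*p (K(p) = (p + p) + 0 = 2*p + 0 = 2*p)
(K(-1) + T(j(-1 - 5)))**2 = (2*(-1) + 2)**2 = (-2 + 2)**2 = 0**2 = 0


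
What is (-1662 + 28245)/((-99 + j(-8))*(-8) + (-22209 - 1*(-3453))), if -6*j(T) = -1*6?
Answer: -26583/17972 ≈ -1.4791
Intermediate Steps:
j(T) = 1 (j(T) = -(-1)*6/6 = -⅙*(-6) = 1)
(-1662 + 28245)/((-99 + j(-8))*(-8) + (-22209 - 1*(-3453))) = (-1662 + 28245)/((-99 + 1)*(-8) + (-22209 - 1*(-3453))) = 26583/(-98*(-8) + (-22209 + 3453)) = 26583/(784 - 18756) = 26583/(-17972) = 26583*(-1/17972) = -26583/17972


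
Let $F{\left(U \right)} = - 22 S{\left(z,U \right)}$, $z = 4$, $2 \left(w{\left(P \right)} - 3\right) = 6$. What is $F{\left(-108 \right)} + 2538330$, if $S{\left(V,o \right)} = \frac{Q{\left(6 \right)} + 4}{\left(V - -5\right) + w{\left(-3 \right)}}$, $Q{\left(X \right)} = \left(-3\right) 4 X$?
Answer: $\frac{38076446}{15} \approx 2.5384 \cdot 10^{6}$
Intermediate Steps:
$w{\left(P \right)} = 6$ ($w{\left(P \right)} = 3 + \frac{1}{2} \cdot 6 = 3 + 3 = 6$)
$Q{\left(X \right)} = - 12 X$
$S{\left(V,o \right)} = - \frac{68}{11 + V}$ ($S{\left(V,o \right)} = \frac{\left(-12\right) 6 + 4}{\left(V - -5\right) + 6} = \frac{-72 + 4}{\left(V + 5\right) + 6} = - \frac{68}{\left(5 + V\right) + 6} = - \frac{68}{11 + V}$)
$F{\left(U \right)} = \frac{1496}{15}$ ($F{\left(U \right)} = - 22 \left(- \frac{68}{11 + 4}\right) = - 22 \left(- \frac{68}{15}\right) = - 22 \left(\left(-68\right) \frac{1}{15}\right) = \left(-22\right) \left(- \frac{68}{15}\right) = \frac{1496}{15}$)
$F{\left(-108 \right)} + 2538330 = \frac{1496}{15} + 2538330 = \frac{38076446}{15}$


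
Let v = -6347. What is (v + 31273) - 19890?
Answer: 5036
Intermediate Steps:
(v + 31273) - 19890 = (-6347 + 31273) - 19890 = 24926 - 19890 = 5036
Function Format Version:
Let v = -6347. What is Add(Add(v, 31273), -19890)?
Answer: 5036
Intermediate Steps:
Add(Add(v, 31273), -19890) = Add(Add(-6347, 31273), -19890) = Add(24926, -19890) = 5036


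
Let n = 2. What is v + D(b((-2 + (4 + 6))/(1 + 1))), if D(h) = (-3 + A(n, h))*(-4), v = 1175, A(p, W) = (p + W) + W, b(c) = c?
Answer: 1147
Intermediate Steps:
A(p, W) = p + 2*W (A(p, W) = (W + p) + W = p + 2*W)
D(h) = 4 - 8*h (D(h) = (-3 + (2 + 2*h))*(-4) = (-1 + 2*h)*(-4) = 4 - 8*h)
v + D(b((-2 + (4 + 6))/(1 + 1))) = 1175 + (4 - 8*(-2 + (4 + 6))/(1 + 1)) = 1175 + (4 - 8*(-2 + 10)/2) = 1175 + (4 - 64/2) = 1175 + (4 - 8*4) = 1175 + (4 - 32) = 1175 - 28 = 1147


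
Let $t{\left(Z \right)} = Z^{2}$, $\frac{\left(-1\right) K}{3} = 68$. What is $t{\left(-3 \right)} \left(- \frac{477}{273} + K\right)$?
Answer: $- \frac{168507}{91} \approx -1851.7$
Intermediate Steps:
$K = -204$ ($K = \left(-3\right) 68 = -204$)
$t{\left(-3 \right)} \left(- \frac{477}{273} + K\right) = \left(-3\right)^{2} \left(- \frac{477}{273} - 204\right) = 9 \left(\left(-477\right) \frac{1}{273} - 204\right) = 9 \left(- \frac{159}{91} - 204\right) = 9 \left(- \frac{18723}{91}\right) = - \frac{168507}{91}$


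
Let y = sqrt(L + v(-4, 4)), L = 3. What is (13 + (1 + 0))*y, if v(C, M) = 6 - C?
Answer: 14*sqrt(13) ≈ 50.478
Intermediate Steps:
y = sqrt(13) (y = sqrt(3 + (6 - 1*(-4))) = sqrt(3 + (6 + 4)) = sqrt(3 + 10) = sqrt(13) ≈ 3.6056)
(13 + (1 + 0))*y = (13 + (1 + 0))*sqrt(13) = (13 + 1)*sqrt(13) = 14*sqrt(13)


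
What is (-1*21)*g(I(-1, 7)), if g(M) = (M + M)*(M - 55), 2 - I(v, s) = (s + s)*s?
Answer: -608832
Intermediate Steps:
I(v, s) = 2 - 2*s**2 (I(v, s) = 2 - (s + s)*s = 2 - 2*s*s = 2 - 2*s**2)
g(M) = 2*M*(-55 + M) (g(M) = (2*M)*(-55 + M) = 2*M*(-55 + M))
(-1*21)*g(I(-1, 7)) = (-1*21)*(2*(2 - 2*7**2)*(-55 + (2 - 2*7**2))) = -42*(2 - 2*49)*(-55 + (2 - 2*49)) = -42*(2 - 98)*(-55 + (2 - 98)) = -42*(-96)*(-55 - 96) = -42*(-96)*(-151) = -21*28992 = -608832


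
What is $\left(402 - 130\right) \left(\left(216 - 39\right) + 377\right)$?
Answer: $150688$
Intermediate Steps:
$\left(402 - 130\right) \left(\left(216 - 39\right) + 377\right) = 272 \left(\left(216 - 39\right) + 377\right) = 272 \left(177 + 377\right) = 272 \cdot 554 = 150688$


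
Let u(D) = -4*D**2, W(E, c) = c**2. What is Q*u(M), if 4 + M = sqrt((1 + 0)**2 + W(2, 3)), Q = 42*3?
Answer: -13104 + 4032*sqrt(10) ≈ -353.70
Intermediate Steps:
Q = 126
M = -4 + sqrt(10) (M = -4 + sqrt((1 + 0)**2 + 3**2) = -4 + sqrt(1**2 + 9) = -4 + sqrt(1 + 9) = -4 + sqrt(10) ≈ -0.83772)
Q*u(M) = 126*(-4*(-4 + sqrt(10))**2) = -504*(-4 + sqrt(10))**2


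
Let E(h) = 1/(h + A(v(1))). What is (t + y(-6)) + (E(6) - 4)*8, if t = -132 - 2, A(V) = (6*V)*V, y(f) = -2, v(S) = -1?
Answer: -502/3 ≈ -167.33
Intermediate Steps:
A(V) = 6*V**2
E(h) = 1/(6 + h) (E(h) = 1/(h + 6*(-1)**2) = 1/(h + 6*1) = 1/(h + 6) = 1/(6 + h))
t = -134
(t + y(-6)) + (E(6) - 4)*8 = (-134 - 2) + (1/(6 + 6) - 4)*8 = -136 + (1/12 - 4)*8 = -136 - 47/12*8 = -136 - 94/3 = -502/3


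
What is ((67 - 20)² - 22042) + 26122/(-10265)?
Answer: -203611867/10265 ≈ -19836.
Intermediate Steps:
((67 - 20)² - 22042) + 26122/(-10265) = (47² - 22042) + 26122*(-1/10265) = (2209 - 22042) - 26122/10265 = -19833 - 26122/10265 = -203611867/10265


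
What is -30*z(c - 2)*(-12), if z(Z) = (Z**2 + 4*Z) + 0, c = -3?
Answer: 1800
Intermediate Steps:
z(Z) = Z**2 + 4*Z
-30*z(c - 2)*(-12) = -30*(-3 - 2)*(4 + (-3 - 2))*(-12) = -(-150)*(4 - 5)*(-12) = -(-150)*(-1)*(-12) = -30*5*(-12) = -150*(-12) = 1800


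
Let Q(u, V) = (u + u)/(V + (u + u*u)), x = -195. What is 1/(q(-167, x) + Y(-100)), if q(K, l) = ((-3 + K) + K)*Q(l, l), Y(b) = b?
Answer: -193/18626 ≈ -0.010362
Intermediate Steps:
Q(u, V) = 2*u/(V + u + u**2) (Q(u, V) = (2*u)/(V + (u + u**2)) = (2*u)/(V + u + u**2) = 2*u/(V + u + u**2))
q(K, l) = 2*l*(-3 + 2*K)/(l**2 + 2*l) (q(K, l) = ((-3 + K) + K)*(2*l/(l + l + l**2)) = (-3 + 2*K)*(2*l/(l**2 + 2*l)) = 2*l*(-3 + 2*K)/(l**2 + 2*l))
1/(q(-167, x) + Y(-100)) = 1/(2*(-3 + 2*(-167))/(2 - 195) - 100) = 1/(2*(-3 - 334)/(-193) - 100) = 1/(2*(-1/193)*(-337) - 100) = 1/(674/193 - 100) = 1/(-18626/193) = -193/18626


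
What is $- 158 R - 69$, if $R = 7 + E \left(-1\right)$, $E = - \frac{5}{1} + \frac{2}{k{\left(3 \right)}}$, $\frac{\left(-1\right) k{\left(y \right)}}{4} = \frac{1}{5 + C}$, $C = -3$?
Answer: $-2123$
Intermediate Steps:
$k{\left(y \right)} = -2$ ($k{\left(y \right)} = - \frac{4}{5 - 3} = - \frac{4}{2} = \left(-4\right) \frac{1}{2} = -2$)
$E = -6$ ($E = - \frac{5}{1} + \frac{2}{-2} = \left(-5\right) 1 + 2 \left(- \frac{1}{2}\right) = -5 - 1 = -6$)
$R = 13$ ($R = 7 - -6 = 7 + 6 = 13$)
$- 158 R - 69 = \left(-158\right) 13 - 69 = -2054 - 69 = -2123$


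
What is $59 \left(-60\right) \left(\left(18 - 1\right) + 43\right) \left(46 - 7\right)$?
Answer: $-8283600$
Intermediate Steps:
$59 \left(-60\right) \left(\left(18 - 1\right) + 43\right) \left(46 - 7\right) = - 3540 \left(17 + 43\right) 39 = - 3540 \cdot 60 \cdot 39 = \left(-3540\right) 2340 = -8283600$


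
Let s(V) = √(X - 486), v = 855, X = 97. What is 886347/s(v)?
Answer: -886347*I*√389/389 ≈ -44940.0*I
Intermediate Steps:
s(V) = I*√389 (s(V) = √(97 - 486) = √(-389) = I*√389)
886347/s(v) = 886347/((I*√389)) = 886347*(-I*√389/389) = -886347*I*√389/389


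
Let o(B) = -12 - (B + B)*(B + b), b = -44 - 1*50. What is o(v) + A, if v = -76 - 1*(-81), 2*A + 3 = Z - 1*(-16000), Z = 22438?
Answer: 40191/2 ≈ 20096.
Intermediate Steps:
A = 38435/2 (A = -3/2 + (22438 - 1*(-16000))/2 = -3/2 + (22438 + 16000)/2 = -3/2 + (½)*38438 = -3/2 + 19219 = 38435/2 ≈ 19218.)
b = -94 (b = -44 - 50 = -94)
v = 5 (v = -76 + 81 = 5)
o(B) = -12 - 2*B*(-94 + B) (o(B) = -12 - (B + B)*(B - 94) = -12 - 2*B*(-94 + B))
o(v) + A = (-12 - 2*5² + 188*5) + 38435/2 = (-12 - 2*25 + 940) + 38435/2 = (-12 - 50 + 940) + 38435/2 = 878 + 38435/2 = 40191/2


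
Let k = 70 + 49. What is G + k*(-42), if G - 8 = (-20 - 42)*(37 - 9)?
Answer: -6726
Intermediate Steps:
k = 119
G = -1728 (G = 8 + (-20 - 42)*(37 - 9) = 8 - 62*28 = 8 - 1736 = -1728)
G + k*(-42) = -1728 + 119*(-42) = -1728 - 4998 = -6726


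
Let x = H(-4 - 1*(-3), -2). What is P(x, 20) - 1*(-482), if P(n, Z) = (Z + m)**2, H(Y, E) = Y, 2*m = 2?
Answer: 923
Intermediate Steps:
m = 1 (m = (1/2)*2 = 1)
x = -1 (x = -4 - 1*(-3) = -4 + 3 = -1)
P(n, Z) = (1 + Z)**2 (P(n, Z) = (Z + 1)**2 = (1 + Z)**2)
P(x, 20) - 1*(-482) = (1 + 20)**2 - 1*(-482) = 21**2 + 482 = 441 + 482 = 923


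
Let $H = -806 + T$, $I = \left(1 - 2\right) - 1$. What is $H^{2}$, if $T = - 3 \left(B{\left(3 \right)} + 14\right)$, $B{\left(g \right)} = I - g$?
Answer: $693889$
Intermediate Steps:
$I = -2$ ($I = -1 - 1 = -2$)
$B{\left(g \right)} = -2 - g$
$T = -27$ ($T = - 3 \left(\left(-2 - 3\right) + 14\right) = - 3 \left(-5 + 14\right) = \left(-3\right) 9 = -27$)
$H = -833$ ($H = -806 - 27 = -833$)
$H^{2} = \left(-833\right)^{2} = 693889$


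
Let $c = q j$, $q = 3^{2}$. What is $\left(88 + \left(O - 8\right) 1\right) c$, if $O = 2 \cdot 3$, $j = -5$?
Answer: $-3870$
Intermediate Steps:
$q = 9$
$O = 6$
$c = -45$ ($c = 9 \left(-5\right) = -45$)
$\left(88 + \left(O - 8\right) 1\right) c = \left(88 + \left(6 - 8\right) 1\right) \left(-45\right) = \left(88 - 2\right) \left(-45\right) = 86 \left(-45\right) = -3870$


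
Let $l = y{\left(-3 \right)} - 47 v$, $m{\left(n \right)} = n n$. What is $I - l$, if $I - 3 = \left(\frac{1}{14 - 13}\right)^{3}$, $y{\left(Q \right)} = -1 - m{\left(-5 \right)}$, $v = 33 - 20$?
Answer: $641$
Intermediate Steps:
$m{\left(n \right)} = n^{2}$
$v = 13$
$y{\left(Q \right)} = -26$ ($y{\left(Q \right)} = -1 - \left(-5\right)^{2} = -1 - 25 = -26$)
$l = -637$ ($l = -26 - 611 = -637$)
$I = 4$ ($I = 3 + \left(\frac{1}{14 - 13}\right)^{3} = 3 + \left(1^{-1}\right)^{3} = 3 + 1^{3} = 3 + 1 = 4$)
$I - l = 4 - -637 = 4 + 637 = 641$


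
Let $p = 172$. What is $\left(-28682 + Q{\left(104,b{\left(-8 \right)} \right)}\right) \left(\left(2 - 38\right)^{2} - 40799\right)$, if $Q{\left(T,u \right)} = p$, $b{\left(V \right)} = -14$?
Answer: $1126230530$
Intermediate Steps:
$Q{\left(T,u \right)} = 172$
$\left(-28682 + Q{\left(104,b{\left(-8 \right)} \right)}\right) \left(\left(2 - 38\right)^{2} - 40799\right) = \left(-28682 + 172\right) \left(\left(2 - 38\right)^{2} - 40799\right) = - 28510 \left(\left(-36\right)^{2} - 40799\right) = - 28510 \left(1296 - 40799\right) = \left(-28510\right) \left(-39503\right) = 1126230530$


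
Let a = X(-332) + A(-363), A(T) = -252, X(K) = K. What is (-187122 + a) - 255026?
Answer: -442732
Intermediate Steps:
a = -584 (a = -332 - 252 = -584)
(-187122 + a) - 255026 = (-187122 - 584) - 255026 = -187706 - 255026 = -442732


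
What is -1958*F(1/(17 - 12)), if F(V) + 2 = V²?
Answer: 95942/25 ≈ 3837.7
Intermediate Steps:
F(V) = -2 + V²
-1958*F(1/(17 - 12)) = -1958*(-2 + (1/(17 - 12))²) = -1958*(-2 + (1/5)²) = -1958*(-2 + (⅕)²) = -1958*(-2 + 1/25) = -1958*(-49/25) = 95942/25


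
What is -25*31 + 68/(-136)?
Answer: -1551/2 ≈ -775.50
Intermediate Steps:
-25*31 + 68/(-136) = -775 + 68*(-1/136) = -775 - ½ = -1551/2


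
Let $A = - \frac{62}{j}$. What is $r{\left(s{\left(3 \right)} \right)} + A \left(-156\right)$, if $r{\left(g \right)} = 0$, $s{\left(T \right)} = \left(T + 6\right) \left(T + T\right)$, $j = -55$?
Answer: $- \frac{9672}{55} \approx -175.85$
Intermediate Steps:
$s{\left(T \right)} = 2 T \left(6 + T\right)$ ($s{\left(T \right)} = \left(6 + T\right) 2 T = 2 T \left(6 + T\right)$)
$A = \frac{62}{55}$ ($A = - \frac{62}{-55} = \left(-62\right) \left(- \frac{1}{55}\right) = \frac{62}{55} \approx 1.1273$)
$r{\left(s{\left(3 \right)} \right)} + A \left(-156\right) = 0 + \frac{62}{55} \left(-156\right) = 0 - \frac{9672}{55} = - \frac{9672}{55}$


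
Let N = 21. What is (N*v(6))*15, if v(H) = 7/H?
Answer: 735/2 ≈ 367.50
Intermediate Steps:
(N*v(6))*15 = (21*(7/6))*15 = (49/2)*15 = 735/2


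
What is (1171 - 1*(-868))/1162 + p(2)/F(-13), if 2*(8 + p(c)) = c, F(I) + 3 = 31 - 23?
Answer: 2061/5810 ≈ 0.35473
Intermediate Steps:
F(I) = 5 (F(I) = -3 + (31 - 23) = -3 + 8 = 5)
p(c) = -8 + c/2
(1171 - 1*(-868))/1162 + p(2)/F(-13) = (1171 - 1*(-868))/1162 + (-8 + (½)*2)/5 = (1171 + 868)*(1/1162) + (-8 + 1)*(⅕) = 2039*(1/1162) - 7*⅕ = 2039/1162 - 7/5 = 2061/5810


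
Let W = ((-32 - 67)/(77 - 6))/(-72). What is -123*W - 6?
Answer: -4761/568 ≈ -8.3820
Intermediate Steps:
W = 11/568 (W = -99/71*(-1/72) = 11/568 ≈ 0.019366)
-123*W - 6 = -123*11/568 - 6 = -1353/568 - 6 = -4761/568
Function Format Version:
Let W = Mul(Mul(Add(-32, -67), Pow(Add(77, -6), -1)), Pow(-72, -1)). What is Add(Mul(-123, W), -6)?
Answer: Rational(-4761, 568) ≈ -8.3820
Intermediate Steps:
W = Rational(11, 568) (W = Mul(Mul(-99, Pow(71, -1)), Rational(-1, 72)) = Mul(Mul(-99, Rational(1, 71)), Rational(-1, 72)) = Mul(Rational(-99, 71), Rational(-1, 72)) = Rational(11, 568) ≈ 0.019366)
Add(Mul(-123, W), -6) = Add(Mul(-123, Rational(11, 568)), -6) = Add(Rational(-1353, 568), -6) = Rational(-4761, 568)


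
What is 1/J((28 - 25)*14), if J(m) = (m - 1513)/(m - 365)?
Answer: 323/1471 ≈ 0.21958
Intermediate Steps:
J(m) = (-1513 + m)/(-365 + m)
1/J((28 - 25)*14) = 1/((-1513 + (28 - 25)*14)/(-365 + (28 - 25)*14)) = 1/((-1513 + 3*14)/(-365 + 3*14)) = 1/((-1513 + 42)/(-365 + 42)) = 1/(-1471/(-323)) = 1/(-1/323*(-1471)) = 1/(1471/323) = 323/1471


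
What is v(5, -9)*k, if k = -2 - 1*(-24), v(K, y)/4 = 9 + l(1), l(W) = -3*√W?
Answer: 528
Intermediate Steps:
v(K, y) = 24 (v(K, y) = 4*(9 - 3*√1) = 4*(9 - 3*1) = 4*(9 - 3) = 4*6 = 24)
k = 22 (k = -2 + 24 = 22)
v(5, -9)*k = 24*22 = 528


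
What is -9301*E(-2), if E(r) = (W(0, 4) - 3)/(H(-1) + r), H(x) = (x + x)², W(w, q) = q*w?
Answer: 27903/2 ≈ 13952.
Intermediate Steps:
H(x) = 4*x² (H(x) = (2*x)² = 4*x²)
E(r) = -3/(4 + r) (E(r) = (4*0 - 3)/(4*(-1)² + r) = (0 - 3)/(4*1 + r) = -3/(4 + r))
-9301*E(-2) = -(-27903)/(4 - 2) = -(-27903)/2 = -9301*(-3/2) = 27903/2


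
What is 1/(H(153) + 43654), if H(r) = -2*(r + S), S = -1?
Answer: 1/43350 ≈ 2.3068e-5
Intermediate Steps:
H(r) = 2 - 2*r (H(r) = -2*(r - 1) = -2*(-1 + r) = 2 - 2*r)
1/(H(153) + 43654) = 1/((2 - 2*153) + 43654) = 1/((2 - 306) + 43654) = 1/(-304 + 43654) = 1/43350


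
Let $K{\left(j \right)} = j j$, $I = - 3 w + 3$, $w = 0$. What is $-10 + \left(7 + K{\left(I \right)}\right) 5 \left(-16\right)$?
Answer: $-1290$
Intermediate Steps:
$I = 3$ ($I = \left(-3\right) 0 + 3 = 0 + 3 = 3$)
$K{\left(j \right)} = j^{2}$
$-10 + \left(7 + K{\left(I \right)}\right) 5 \left(-16\right) = -10 + \left(7 + 3^{2}\right) 5 \left(-16\right) = -10 + \left(7 + 9\right) 5 \left(-16\right) = -10 + 16 \cdot 5 \left(-16\right) = -10 + 80 \left(-16\right) = -10 - 1280 = -1290$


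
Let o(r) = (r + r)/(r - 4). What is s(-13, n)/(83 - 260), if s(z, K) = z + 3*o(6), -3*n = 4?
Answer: -5/177 ≈ -0.028249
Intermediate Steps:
n = -4/3 (n = -1/3*4 = -4/3 ≈ -1.3333)
o(r) = 2*r/(-4 + r) (o(r) = (2*r)/(-4 + r) = 2*r/(-4 + r))
s(z, K) = 18 + z (s(z, K) = z + 3*(2*6/(-4 + 6)) = z + 3*(2*6/2) = z + 3*(2*6*(1/2)) = z + 3*6 = z + 18 = 18 + z)
s(-13, n)/(83 - 260) = (18 - 13)/(83 - 260) = 5/(-177) = -1/177*5 = -5/177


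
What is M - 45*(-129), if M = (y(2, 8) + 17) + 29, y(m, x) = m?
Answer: 5853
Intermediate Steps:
M = 48 (M = (2 + 17) + 29 = 19 + 29 = 48)
M - 45*(-129) = 48 - 45*(-129) = 48 + 5805 = 5853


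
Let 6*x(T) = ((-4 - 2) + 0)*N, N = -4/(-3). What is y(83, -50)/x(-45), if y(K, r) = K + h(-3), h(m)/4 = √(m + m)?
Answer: -249/4 - 3*I*√6 ≈ -62.25 - 7.3485*I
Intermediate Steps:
h(m) = 4*√2*√m (h(m) = 4*√(m + m) = 4*√(2*m) = 4*(√2*√m) = 4*√2*√m)
y(K, r) = K + 4*I*√6 (y(K, r) = K + 4*√2*√(-3) = K + 4*√2*(I*√3) = K + 4*I*√6)
N = 4/3 (N = -4*(-⅓) = 4/3 ≈ 1.3333)
x(T) = -4/3 (x(T) = (((-4 - 2) + 0)*(4/3))/6 = ((-6 + 0)*(4/3))/6 = (-6*4/3)/6 = (⅙)*(-8) = -4/3)
y(83, -50)/x(-45) = (83 + 4*I*√6)/(-4/3) = (83 + 4*I*√6)*(-¾) = -249/4 - 3*I*√6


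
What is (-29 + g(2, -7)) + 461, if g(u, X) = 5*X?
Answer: 397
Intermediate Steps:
(-29 + g(2, -7)) + 461 = (-29 + 5*(-7)) + 461 = (-29 - 35) + 461 = -64 + 461 = 397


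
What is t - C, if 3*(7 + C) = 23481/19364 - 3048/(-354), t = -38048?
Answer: -130394010839/3427428 ≈ -38044.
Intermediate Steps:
C = -12769705/3427428 (C = -7 + (23481/19364 - 3048/(-354))/3 = -7 + (23481*(1/19364) - 3048*(-1/354))/3 = -7 + (23481/19364 + 508/59)/3 = -7 + (⅓)*(11222291/1142476) = -7 + 11222291/3427428 = -12769705/3427428 ≈ -3.7257)
t - C = -38048 - 1*(-12769705/3427428) = -38048 + 12769705/3427428 = -130394010839/3427428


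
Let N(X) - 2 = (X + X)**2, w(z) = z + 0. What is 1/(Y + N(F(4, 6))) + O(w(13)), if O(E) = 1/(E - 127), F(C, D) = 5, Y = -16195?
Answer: -853/96558 ≈ -0.0088341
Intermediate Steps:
w(z) = z
O(E) = 1/(-127 + E)
N(X) = 2 + 4*X**2 (N(X) = 2 + (X + X)**2 = 2 + (2*X)**2 = 2 + 4*X**2)
1/(Y + N(F(4, 6))) + O(w(13)) = 1/(-16195 + (2 + 4*5**2)) + 1/(-127 + 13) = 1/(-16195 + (2 + 4*25)) + 1/(-114) = 1/(-16195 + (2 + 100)) - 1/114 = 1/(-16195 + 102) - 1/114 = 1/(-16093) - 1/114 = -1/16093 - 1/114 = -853/96558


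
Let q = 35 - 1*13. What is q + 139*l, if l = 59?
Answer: 8223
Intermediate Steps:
q = 22 (q = 35 - 13 = 22)
q + 139*l = 22 + 139*59 = 22 + 8201 = 8223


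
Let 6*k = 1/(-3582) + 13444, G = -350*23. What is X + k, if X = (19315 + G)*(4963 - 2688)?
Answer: 550842445907/21492 ≈ 2.5630e+7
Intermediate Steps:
G = -8050
X = 25627875 (X = (19315 - 8050)*(4963 - 2688) = 11265*2275 = 25627875)
k = 48156407/21492 (k = (1/(-3582) + 13444)/6 = (-1/3582 + 13444)/6 = (⅙)*(48156407/3582) = 48156407/21492 ≈ 2240.7)
X + k = 25627875 + 48156407/21492 = 550842445907/21492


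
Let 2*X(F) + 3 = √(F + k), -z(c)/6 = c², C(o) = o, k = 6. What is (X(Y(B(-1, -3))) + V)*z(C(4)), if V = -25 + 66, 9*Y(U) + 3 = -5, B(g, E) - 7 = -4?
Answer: -3792 - 16*√46 ≈ -3900.5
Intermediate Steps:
B(g, E) = 3 (B(g, E) = 7 - 4 = 3)
Y(U) = -8/9 (Y(U) = -⅓ + (⅑)*(-5) = -⅓ - 5/9 = -8/9)
z(c) = -6*c²
X(F) = -3/2 + √(6 + F)/2 (X(F) = -3/2 + √(F + 6)/2 = -3/2 + √(6 + F)/2)
V = 41
(X(Y(B(-1, -3))) + V)*z(C(4)) = ((-3/2 + √(6 - 8/9)/2) + 41)*(-6*4²) = ((-3/2 + √(46/9)/2) + 41)*(-6*16) = ((-3/2 + (√46/3)/2) + 41)*(-96) = ((-3/2 + √46/6) + 41)*(-96) = (79/2 + √46/6)*(-96) = -3792 - 16*√46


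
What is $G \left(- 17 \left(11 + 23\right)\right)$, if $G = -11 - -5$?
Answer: $3468$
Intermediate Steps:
$G = -6$ ($G = -11 + 5 = -6$)
$G \left(- 17 \left(11 + 23\right)\right) = - 6 \left(- 17 \left(11 + 23\right)\right) = - 6 \left(\left(-17\right) 34\right) = \left(-6\right) \left(-578\right) = 3468$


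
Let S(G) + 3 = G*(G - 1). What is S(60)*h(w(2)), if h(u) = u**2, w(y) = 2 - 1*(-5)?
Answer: 173313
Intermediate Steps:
w(y) = 7 (w(y) = 2 + 5 = 7)
S(G) = -3 + G*(-1 + G) (S(G) = -3 + G*(G - 1) = -3 + G*(-1 + G))
S(60)*h(w(2)) = (-3 + 60**2 - 1*60)*7**2 = (-3 + 3600 - 60)*49 = 3537*49 = 173313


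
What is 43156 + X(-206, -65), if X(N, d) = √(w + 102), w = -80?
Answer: 43156 + √22 ≈ 43161.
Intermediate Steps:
X(N, d) = √22 (X(N, d) = √(-80 + 102) = √22)
43156 + X(-206, -65) = 43156 + √22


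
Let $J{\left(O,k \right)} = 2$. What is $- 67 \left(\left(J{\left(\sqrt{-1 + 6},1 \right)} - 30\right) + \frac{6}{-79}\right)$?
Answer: $\frac{148606}{79} \approx 1881.1$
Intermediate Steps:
$- 67 \left(\left(J{\left(\sqrt{-1 + 6},1 \right)} - 30\right) + \frac{6}{-79}\right) = - 67 \left(\left(2 - 30\right) + \frac{6}{-79}\right) = - 67 \left(\left(2 - 30\right) + 6 \left(- \frac{1}{79}\right)\right) = - 67 \left(-28 - \frac{6}{79}\right) = \left(-67\right) \left(- \frac{2218}{79}\right) = \frac{148606}{79}$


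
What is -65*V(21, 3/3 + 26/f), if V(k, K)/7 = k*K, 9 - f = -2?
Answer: -353535/11 ≈ -32140.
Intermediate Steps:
f = 11 (f = 9 - 1*(-2) = 9 + 2 = 11)
V(k, K) = 7*K*k (V(k, K) = 7*(k*K) = 7*(K*k) = 7*K*k)
-65*V(21, 3/3 + 26/f) = -455*(3/3 + 26/11)*21 = -455*(3*(⅓) + 26*(1/11))*21 = -455*(1 + 26/11)*21 = -455*37*21/11 = -65*5439/11 = -353535/11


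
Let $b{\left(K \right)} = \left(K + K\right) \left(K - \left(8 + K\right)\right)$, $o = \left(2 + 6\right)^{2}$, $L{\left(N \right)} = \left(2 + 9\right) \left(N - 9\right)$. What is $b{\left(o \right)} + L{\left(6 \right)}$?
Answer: $-1057$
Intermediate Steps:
$L{\left(N \right)} = -99 + 11 N$ ($L{\left(N \right)} = 11 \left(-9 + N\right) = -99 + 11 N$)
$o = 64$ ($o = 8^{2} = 64$)
$b{\left(K \right)} = - 16 K$ ($b{\left(K \right)} = 2 K \left(-8\right) = - 16 K$)
$b{\left(o \right)} + L{\left(6 \right)} = \left(-16\right) 64 + \left(-99 + 11 \cdot 6\right) = -1024 + \left(-99 + 66\right) = -1024 - 33 = -1057$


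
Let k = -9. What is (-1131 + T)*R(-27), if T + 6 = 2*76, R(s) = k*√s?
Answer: 26595*I*√3 ≈ 46064.0*I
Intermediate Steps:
R(s) = -9*√s
T = 146 (T = -6 + 2*76 = -6 + 152 = 146)
(-1131 + T)*R(-27) = (-1131 + 146)*(-27*I*√3) = -(-8865)*3*I*√3 = -(-26595)*I*√3 = 26595*I*√3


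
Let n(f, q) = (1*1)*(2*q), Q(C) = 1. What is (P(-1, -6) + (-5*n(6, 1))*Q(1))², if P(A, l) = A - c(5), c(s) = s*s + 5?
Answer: 1681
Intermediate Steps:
c(s) = 5 + s² (c(s) = s² + 5 = 5 + s²)
P(A, l) = -30 + A (P(A, l) = A - (5 + 5²) = A - (5 + 25) = A - 1*30 = A - 30 = -30 + A)
n(f, q) = 2*q (n(f, q) = 1*(2*q) = 2*q)
(P(-1, -6) + (-5*n(6, 1))*Q(1))² = ((-30 - 1) - 10*1)² = (-31 - 5*2*1)² = (-31 - 10*1)² = (-31 - 10)² = (-41)² = 1681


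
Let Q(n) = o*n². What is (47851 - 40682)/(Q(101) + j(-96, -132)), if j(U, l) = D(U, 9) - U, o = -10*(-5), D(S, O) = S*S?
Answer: 7169/519362 ≈ 0.013803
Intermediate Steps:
D(S, O) = S²
o = 50
j(U, l) = U² - U
Q(n) = 50*n²
(47851 - 40682)/(Q(101) + j(-96, -132)) = (47851 - 40682)/(50*101² - 96*(-1 - 96)) = 7169/(50*10201 - 96*(-97)) = 7169/(510050 + 9312) = 7169/519362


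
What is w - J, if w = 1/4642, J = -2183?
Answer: 10133487/4642 ≈ 2183.0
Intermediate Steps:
w = 1/4642 ≈ 0.00021542
w - J = 1/4642 - 1*(-2183) = 1/4642 + 2183 = 10133487/4642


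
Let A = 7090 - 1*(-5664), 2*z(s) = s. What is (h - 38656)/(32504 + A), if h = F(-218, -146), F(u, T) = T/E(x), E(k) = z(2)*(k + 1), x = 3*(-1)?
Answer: -12861/15086 ≈ -0.85251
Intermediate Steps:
z(s) = s/2
x = -3
A = 12754 (A = 7090 + 5664 = 12754)
E(k) = 1 + k (E(k) = ((1/2)*2)*(k + 1) = 1*(1 + k) = 1 + k)
F(u, T) = -T/2 (F(u, T) = T/(1 - 3) = T/(-2) = T*(-1/2) = -T/2)
h = 73 (h = -1/2*(-146) = 73)
(h - 38656)/(32504 + A) = (73 - 38656)/(32504 + 12754) = -38583/45258 = -38583*1/45258 = -12861/15086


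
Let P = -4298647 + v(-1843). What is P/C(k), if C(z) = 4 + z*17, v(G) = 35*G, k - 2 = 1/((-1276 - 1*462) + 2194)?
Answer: -1989597312/17345 ≈ -1.1471e+5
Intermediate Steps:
k = 913/456 (k = 2 + 1/((-1276 - 1*462) + 2194) = 2 + 1/((-1276 - 462) + 2194) = 2 + 1/(-1738 + 2194) = 2 + 1/456 = 913/456 ≈ 2.0022)
P = -4363152 (P = -4298647 + 35*(-1843) = -4298647 - 64505 = -4363152)
C(z) = 4 + 17*z
P/C(k) = -4363152/(4 + 17*(913/456)) = -4363152/(4 + 15521/456) = -4363152/17345/456 = -4363152*456/17345 = -1989597312/17345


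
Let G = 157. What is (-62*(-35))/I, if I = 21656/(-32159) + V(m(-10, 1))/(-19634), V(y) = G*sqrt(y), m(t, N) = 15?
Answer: -582583372948339094080/180407475588130681 + 6917883503878656260*sqrt(15)/180407475588130681 ≈ -3080.8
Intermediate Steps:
V(y) = 157*sqrt(y)
I = -21656/32159 - 157*sqrt(15)/19634 (I = 21656/(-32159) + (157*sqrt(15))/(-19634) = 21656*(-1/32159) + (157*sqrt(15))*(-1/19634) = -21656/32159 - 157*sqrt(15)/19634 ≈ -0.70437)
(-62*(-35))/I = (-62*(-35))/(-21656/32159 - 157*sqrt(15)/19634) = 2170/(-21656/32159 - 157*sqrt(15)/19634)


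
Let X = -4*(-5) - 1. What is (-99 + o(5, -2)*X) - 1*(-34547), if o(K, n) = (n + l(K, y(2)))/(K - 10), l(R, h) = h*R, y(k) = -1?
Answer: 172373/5 ≈ 34475.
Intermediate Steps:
l(R, h) = R*h
X = 19 (X = 20 - 1 = 19)
o(K, n) = (n - K)/(-10 + K) (o(K, n) = (n + K*(-1))/(K - 10) = (n - K)/(-10 + K))
(-99 + o(5, -2)*X) - 1*(-34547) = (-99 + ((-2 - 1*5)/(-10 + 5))*19) - 1*(-34547) = (-99 + ((-2 - 5)/(-5))*19) + 34547 = (-99 - ⅕*(-7)*19) + 34547 = (-99 + (7/5)*19) + 34547 = (-99 + 133/5) + 34547 = -362/5 + 34547 = 172373/5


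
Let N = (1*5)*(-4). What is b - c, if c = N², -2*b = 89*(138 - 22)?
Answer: -5562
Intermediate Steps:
N = -20 (N = 5*(-4) = -20)
b = -5162 (b = -89*(138 - 22)/2 = -89*116/2 = -½*10324 = -5162)
c = 400 (c = (-20)² = 400)
b - c = -5162 - 1*400 = -5162 - 400 = -5562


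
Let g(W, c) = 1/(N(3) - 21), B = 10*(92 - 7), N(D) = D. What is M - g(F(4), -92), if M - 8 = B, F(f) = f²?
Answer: 15445/18 ≈ 858.06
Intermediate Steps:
B = 850 (B = 10*85 = 850)
M = 858 (M = 8 + 850 = 858)
g(W, c) = -1/18 (g(W, c) = 1/(3 - 21) = 1/(-18) = -1/18)
M - g(F(4), -92) = 858 - 1*(-1/18) = 858 + 1/18 = 15445/18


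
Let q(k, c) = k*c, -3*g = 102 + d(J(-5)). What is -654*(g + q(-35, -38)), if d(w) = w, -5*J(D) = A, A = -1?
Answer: -4237702/5 ≈ -8.4754e+5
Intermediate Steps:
J(D) = 1/5 (J(D) = -1/5*(-1) = 1/5)
g = -511/15 (g = -(102 + 1/5)/3 = -1/3*511/5 = -511/15 ≈ -34.067)
q(k, c) = c*k
-654*(g + q(-35, -38)) = -654*(-511/15 - 38*(-35)) = -654*(-511/15 + 1330) = -654*19439/15 = -4237702/5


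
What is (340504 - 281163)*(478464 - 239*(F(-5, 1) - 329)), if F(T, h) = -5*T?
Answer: 32704011920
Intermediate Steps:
(340504 - 281163)*(478464 - 239*(F(-5, 1) - 329)) = (340504 - 281163)*(478464 - 239*(-5*(-5) - 329)) = 59341*(478464 - 239*(25 - 329)) = 59341*(478464 - 239*(-304)) = 59341*(478464 + 72656) = 59341*551120 = 32704011920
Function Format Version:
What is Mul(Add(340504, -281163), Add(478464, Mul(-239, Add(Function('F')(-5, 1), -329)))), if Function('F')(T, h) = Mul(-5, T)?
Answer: 32704011920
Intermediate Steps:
Mul(Add(340504, -281163), Add(478464, Mul(-239, Add(Function('F')(-5, 1), -329)))) = Mul(Add(340504, -281163), Add(478464, Mul(-239, Add(Mul(-5, -5), -329)))) = Mul(59341, Add(478464, Mul(-239, Add(25, -329)))) = Mul(59341, Add(478464, Mul(-239, -304))) = Mul(59341, Add(478464, 72656)) = Mul(59341, 551120) = 32704011920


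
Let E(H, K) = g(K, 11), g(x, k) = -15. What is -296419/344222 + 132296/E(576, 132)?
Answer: -45543639997/5163330 ≈ -8820.6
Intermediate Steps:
E(H, K) = -15
-296419/344222 + 132296/E(576, 132) = -296419/344222 + 132296/(-15) = -296419*1/344222 + 132296*(-1/15) = -296419/344222 - 132296/15 = -45543639997/5163330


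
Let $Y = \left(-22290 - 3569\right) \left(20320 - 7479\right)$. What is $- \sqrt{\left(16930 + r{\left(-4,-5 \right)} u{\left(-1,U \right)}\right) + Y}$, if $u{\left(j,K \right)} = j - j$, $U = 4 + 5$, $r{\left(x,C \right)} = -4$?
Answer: $- i \sqrt{332038489} \approx - 18222.0 i$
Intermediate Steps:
$U = 9$
$Y = -332055419$ ($Y = \left(-25859\right) 12841 = -332055419$)
$u{\left(j,K \right)} = 0$
$- \sqrt{\left(16930 + r{\left(-4,-5 \right)} u{\left(-1,U \right)}\right) + Y} = - \sqrt{\left(16930 - 0\right) - 332055419} = - \sqrt{\left(16930 + 0\right) - 332055419} = - \sqrt{16930 - 332055419} = - \sqrt{-332038489} = - i \sqrt{332038489}$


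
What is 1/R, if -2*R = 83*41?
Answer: -2/3403 ≈ -0.00058772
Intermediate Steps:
R = -3403/2 (R = -83*41/2 = -1/2*3403 = -3403/2 ≈ -1701.5)
1/R = 1/(-3403/2) = -2/3403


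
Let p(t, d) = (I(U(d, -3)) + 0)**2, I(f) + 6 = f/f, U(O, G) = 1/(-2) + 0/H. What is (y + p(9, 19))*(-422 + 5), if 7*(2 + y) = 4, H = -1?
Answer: -68805/7 ≈ -9829.3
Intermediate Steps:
y = -10/7 (y = -2 + (1/7)*4 = -2 + 4/7 = -10/7 ≈ -1.4286)
U(O, G) = -1/2 (U(O, G) = 1/(-2) + 0/(-1) = 1*(-1/2) + 0*(-1) = -1/2 + 0 = -1/2)
I(f) = -5 (I(f) = -6 + f/f = -6 + 1 = -5)
p(t, d) = 25 (p(t, d) = (-5 + 0)**2 = (-5)**2 = 25)
(y + p(9, 19))*(-422 + 5) = (-10/7 + 25)*(-422 + 5) = (165/7)*(-417) = -68805/7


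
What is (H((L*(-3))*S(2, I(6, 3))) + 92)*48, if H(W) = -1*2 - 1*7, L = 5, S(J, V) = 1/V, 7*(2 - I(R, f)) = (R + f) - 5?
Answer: 3984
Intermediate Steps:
I(R, f) = 19/7 - R/7 - f/7 (I(R, f) = 2 - ((R + f) - 5)/7 = 2 - (-5 + R + f)/7 = 2 + (5/7 - R/7 - f/7) = 19/7 - R/7 - f/7)
H(W) = -9 (H(W) = -2 - 7 = -9)
(H((L*(-3))*S(2, I(6, 3))) + 92)*48 = (-9 + 92)*48 = 83*48 = 3984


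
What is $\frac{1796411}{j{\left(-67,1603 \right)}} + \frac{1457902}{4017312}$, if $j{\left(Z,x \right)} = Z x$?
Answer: $- \frac{3530081667265}{215731663056} \approx -16.363$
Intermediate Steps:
$\frac{1796411}{j{\left(-67,1603 \right)}} + \frac{1457902}{4017312} = \frac{1796411}{\left(-67\right) 1603} + \frac{1457902}{4017312} = \frac{1796411}{-107401} + 1457902 \cdot \frac{1}{4017312} = 1796411 \left(- \frac{1}{107401}\right) + \frac{728951}{2008656} = - \frac{1796411}{107401} + \frac{728951}{2008656} = - \frac{3530081667265}{215731663056}$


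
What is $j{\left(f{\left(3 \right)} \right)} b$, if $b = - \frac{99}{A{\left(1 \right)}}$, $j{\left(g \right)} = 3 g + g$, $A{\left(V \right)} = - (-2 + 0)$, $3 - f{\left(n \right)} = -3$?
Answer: $-1188$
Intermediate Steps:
$f{\left(n \right)} = 6$ ($f{\left(n \right)} = 3 - -3 = 3 + 3 = 6$)
$A{\left(V \right)} = 2$ ($A{\left(V \right)} = \left(-1\right) \left(-2\right) = 2$)
$j{\left(g \right)} = 4 g$
$b = - \frac{99}{2} \approx -49.5$
$j{\left(f{\left(3 \right)} \right)} b = 4 \cdot 6 \left(- \frac{99}{2}\right) = 24 \left(- \frac{99}{2}\right) = -1188$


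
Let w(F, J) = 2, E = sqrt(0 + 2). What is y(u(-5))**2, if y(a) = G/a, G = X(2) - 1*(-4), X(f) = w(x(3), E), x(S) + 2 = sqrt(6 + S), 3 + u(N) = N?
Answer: 9/16 ≈ 0.56250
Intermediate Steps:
E = sqrt(2) ≈ 1.4142
u(N) = -3 + N
x(S) = -2 + sqrt(6 + S)
X(f) = 2
G = 6 (G = 2 - 1*(-4) = 2 + 4 = 6)
y(a) = 6/a
y(u(-5))**2 = (6/(-3 - 5))**2 = (6/(-8))**2 = (6*(-1/8))**2 = (-3/4)**2 = 9/16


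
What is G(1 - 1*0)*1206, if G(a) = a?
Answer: 1206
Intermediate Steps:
G(1 - 1*0)*1206 = (1 - 1*0)*1206 = (1 + 0)*1206 = 1*1206 = 1206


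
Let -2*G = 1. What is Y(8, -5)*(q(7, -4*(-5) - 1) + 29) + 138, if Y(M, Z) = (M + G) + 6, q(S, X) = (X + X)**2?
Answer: 40047/2 ≈ 20024.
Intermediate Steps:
G = -1/2 (G = -1/2*1 = -1/2 ≈ -0.50000)
q(S, X) = 4*X**2 (q(S, X) = (2*X)**2 = 4*X**2)
Y(M, Z) = 11/2 + M (Y(M, Z) = (M - 1/2) + 6 = (-1/2 + M) + 6 = 11/2 + M)
Y(8, -5)*(q(7, -4*(-5) - 1) + 29) + 138 = (11/2 + 8)*(4*(-4*(-5) - 1)**2 + 29) + 138 = 27*(4*(20 - 1)**2 + 29)/2 + 138 = 27*(4*19**2 + 29)/2 + 138 = 27*(4*361 + 29)/2 + 138 = 27*(1444 + 29)/2 + 138 = (27/2)*1473 + 138 = 39771/2 + 138 = 40047/2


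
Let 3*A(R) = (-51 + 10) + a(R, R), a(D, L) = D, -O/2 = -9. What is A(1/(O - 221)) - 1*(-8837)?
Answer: 5373409/609 ≈ 8823.3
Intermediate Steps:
O = 18 (O = -2*(-9) = 18)
A(R) = -41/3 + R/3 (A(R) = ((-51 + 10) + R)/3 = (-41 + R)/3 = -41/3 + R/3)
A(1/(O - 221)) - 1*(-8837) = (-41/3 + 1/(3*(18 - 221))) - 1*(-8837) = (-41/3 + (1/3)/(-203)) + 8837 = (-41/3 + (1/3)*(-1/203)) + 8837 = (-41/3 - 1/609) + 8837 = -8324/609 + 8837 = 5373409/609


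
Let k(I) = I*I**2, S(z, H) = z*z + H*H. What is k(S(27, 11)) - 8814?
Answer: 614116186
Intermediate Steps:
S(z, H) = H**2 + z**2 (S(z, H) = z**2 + H**2 = H**2 + z**2)
k(I) = I**3
k(S(27, 11)) - 8814 = (11**2 + 27**2)**3 - 8814 = (121 + 729)**3 - 8814 = 850**3 - 8814 = 614125000 - 8814 = 614116186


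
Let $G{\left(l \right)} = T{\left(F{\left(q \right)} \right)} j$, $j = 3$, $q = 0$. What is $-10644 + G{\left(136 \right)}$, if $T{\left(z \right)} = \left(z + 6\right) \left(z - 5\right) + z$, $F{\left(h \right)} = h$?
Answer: $-10734$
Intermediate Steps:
$T{\left(z \right)} = z + \left(-5 + z\right) \left(6 + z\right)$ ($T{\left(z \right)} = \left(6 + z\right) \left(-5 + z\right) + z = \left(-5 + z\right) \left(6 + z\right) + z = z + \left(-5 + z\right) \left(6 + z\right)$)
$G{\left(l \right)} = -90$ ($G{\left(l \right)} = \left(-30 + 0^{2} + 2 \cdot 0\right) 3 = \left(-30 + 0 + 0\right) 3 = \left(-30\right) 3 = -90$)
$-10644 + G{\left(136 \right)} = -10644 - 90 = -10734$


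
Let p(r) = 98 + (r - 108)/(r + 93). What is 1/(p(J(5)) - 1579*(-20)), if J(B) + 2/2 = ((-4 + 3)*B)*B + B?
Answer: 24/760229 ≈ 3.1569e-5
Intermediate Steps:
J(B) = -1 + B - B² (J(B) = -1 + (((-4 + 3)*B)*B + B) = -1 + ((-B)*B + B) = -1 + (-B² + B) = -1 + (B - B²) = -1 + B - B²)
p(r) = 98 + (-108 + r)/(93 + r)
1/(p(J(5)) - 1579*(-20)) = 1/(3*(3002 + 33*(-1 + 5 - 1*5²))/(93 + (-1 + 5 - 1*5²)) - 1579*(-20)) = 1/(3*(3002 + 33*(-1 + 5 - 1*25))/(93 + (-1 + 5 - 1*25)) + 31580) = 1/(3*(3002 + 33*(-1 + 5 - 25))/(93 + (-1 + 5 - 25)) + 31580) = 1/(3*(3002 + 33*(-21))/(93 - 21) + 31580) = 1/(3*(3002 - 693)/72 + 31580) = 1/(3*(1/72)*2309 + 31580) = 1/(2309/24 + 31580) = 1/(760229/24) = 24/760229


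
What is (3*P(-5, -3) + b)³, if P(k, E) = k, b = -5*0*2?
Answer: -3375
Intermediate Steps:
b = 0 (b = 0*2 = 0)
(3*P(-5, -3) + b)³ = (3*(-5) + 0)³ = (-15 + 0)³ = (-15)³ = -3375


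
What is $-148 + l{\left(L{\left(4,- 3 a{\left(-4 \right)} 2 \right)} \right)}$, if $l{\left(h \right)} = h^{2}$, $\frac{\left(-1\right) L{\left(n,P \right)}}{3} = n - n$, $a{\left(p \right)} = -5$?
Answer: $-148$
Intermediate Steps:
$L{\left(n,P \right)} = 0$ ($L{\left(n,P \right)} = - 3 \left(n - n\right) = \left(-3\right) 0 = 0$)
$-148 + l{\left(L{\left(4,- 3 a{\left(-4 \right)} 2 \right)} \right)} = -148 + 0^{2} = -148 + 0 = -148$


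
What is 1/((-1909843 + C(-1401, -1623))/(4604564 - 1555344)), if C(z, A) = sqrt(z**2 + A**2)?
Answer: -447963959420/280576591363 - 9147660*sqrt(510770)/3647495687719 ≈ -1.5984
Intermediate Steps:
C(z, A) = sqrt(A**2 + z**2)
1/((-1909843 + C(-1401, -1623))/(4604564 - 1555344)) = 1/((-1909843 + sqrt((-1623)**2 + (-1401)**2))/(4604564 - 1555344)) = 1/((-1909843 + sqrt(2634129 + 1962801))/3049220) = 1/((-1909843 + sqrt(4596930))*(1/3049220)) = 1/((-1909843 + 3*sqrt(510770))*(1/3049220)) = 1/(-1909843/3049220 + 3*sqrt(510770)/3049220)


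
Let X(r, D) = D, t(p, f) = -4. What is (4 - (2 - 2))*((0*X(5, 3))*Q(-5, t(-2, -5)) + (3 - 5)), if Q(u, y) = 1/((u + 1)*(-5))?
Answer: -8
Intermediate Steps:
Q(u, y) = 1/(-5 - 5*u) (Q(u, y) = 1/((1 + u)*(-5)) = 1/(-5 - 5*u))
(4 - (2 - 2))*((0*X(5, 3))*Q(-5, t(-2, -5)) + (3 - 5)) = (4 - (2 - 2))*((0*3)*(-1/(5 + 5*(-5))) + (3 - 5)) = (4 - 1*0)*(0*(-1/(5 - 25)) - 2) = (4 + 0)*(0*(-1/(-20)) - 2) = 4*(0*(-1*(-1/20)) - 2) = 4*(0*(1/20) - 2) = 4*(0 - 2) = 4*(-2) = -8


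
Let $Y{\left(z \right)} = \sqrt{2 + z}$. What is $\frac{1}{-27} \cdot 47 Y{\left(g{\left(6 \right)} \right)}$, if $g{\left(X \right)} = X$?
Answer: $- \frac{94 \sqrt{2}}{27} \approx -4.9236$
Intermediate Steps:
$\frac{1}{-27} \cdot 47 Y{\left(g{\left(6 \right)} \right)} = \frac{1}{-27} \cdot 47 \sqrt{2 + 6} = \left(- \frac{1}{27}\right) 47 \sqrt{8} = - \frac{47 \cdot 2 \sqrt{2}}{27} = - \frac{94 \sqrt{2}}{27}$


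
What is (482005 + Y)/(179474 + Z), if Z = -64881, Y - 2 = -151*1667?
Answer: 230290/114593 ≈ 2.0096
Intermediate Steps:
Y = -251715 (Y = 2 - 151*1667 = 2 - 251717 = -251715)
(482005 + Y)/(179474 + Z) = (482005 - 251715)/(179474 - 64881) = 230290/114593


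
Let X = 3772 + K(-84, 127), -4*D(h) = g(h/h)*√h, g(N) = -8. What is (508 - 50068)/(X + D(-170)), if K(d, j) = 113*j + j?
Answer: -15074500/5551053 + 1652*I*√170/5551053 ≈ -2.7156 + 0.0038802*I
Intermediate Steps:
D(h) = 2*√h (D(h) = -(-2)*√h = 2*√h)
K(d, j) = 114*j
X = 18250 (X = 3772 + 114*127 = 3772 + 14478 = 18250)
(508 - 50068)/(X + D(-170)) = (508 - 50068)/(18250 + 2*√(-170)) = -49560/(18250 + 2*(I*√170)) = -49560/(18250 + 2*I*√170)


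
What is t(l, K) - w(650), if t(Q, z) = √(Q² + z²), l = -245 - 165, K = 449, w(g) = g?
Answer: -650 + √369701 ≈ -41.970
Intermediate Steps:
l = -410
t(l, K) - w(650) = √((-410)² + 449²) - 1*650 = √(168100 + 201601) - 650 = √369701 - 650 = -650 + √369701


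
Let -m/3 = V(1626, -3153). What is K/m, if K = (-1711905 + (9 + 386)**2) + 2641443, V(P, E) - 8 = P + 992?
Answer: -1085563/7878 ≈ -137.80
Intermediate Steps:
V(P, E) = 1000 + P (V(P, E) = 8 + (P + 992) = 8 + (992 + P) = 1000 + P)
m = -7878 (m = -3*(1000 + 1626) = -3*2626 = -7878)
K = 1085563 (K = (-1711905 + 395**2) + 2641443 = (-1711905 + 156025) + 2641443 = -1555880 + 2641443 = 1085563)
K/m = 1085563/(-7878) = 1085563*(-1/7878) = -1085563/7878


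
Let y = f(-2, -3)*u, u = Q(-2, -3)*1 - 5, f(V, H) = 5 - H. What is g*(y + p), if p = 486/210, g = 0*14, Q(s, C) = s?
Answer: 0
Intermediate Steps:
u = -7 (u = -2*1 - 5 = -2 - 5 = -7)
g = 0
p = 81/35 (p = 486*(1/210) = 81/35 ≈ 2.3143)
y = -56 (y = (5 - 1*(-3))*(-7) = (5 + 3)*(-7) = 8*(-7) = -56)
g*(y + p) = 0*(-56 + 81/35) = 0*(-1879/35) = 0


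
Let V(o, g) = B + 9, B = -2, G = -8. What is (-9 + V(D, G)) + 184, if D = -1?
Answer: 182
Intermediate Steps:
V(o, g) = 7 (V(o, g) = -2 + 9 = 7)
(-9 + V(D, G)) + 184 = (-9 + 7) + 184 = -2 + 184 = 182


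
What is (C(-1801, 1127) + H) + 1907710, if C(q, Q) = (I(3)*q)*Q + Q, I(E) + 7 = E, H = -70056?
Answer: 9957689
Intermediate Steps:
I(E) = -7 + E
C(q, Q) = Q - 4*Q*q (C(q, Q) = ((-7 + 3)*q)*Q + Q = (-4*q)*Q + Q = -4*Q*q + Q = Q - 4*Q*q)
(C(-1801, 1127) + H) + 1907710 = (1127*(1 - 4*(-1801)) - 70056) + 1907710 = (1127*(1 + 7204) - 70056) + 1907710 = (1127*7205 - 70056) + 1907710 = (8120035 - 70056) + 1907710 = 8049979 + 1907710 = 9957689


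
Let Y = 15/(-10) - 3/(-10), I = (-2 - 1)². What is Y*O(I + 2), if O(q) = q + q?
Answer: -132/5 ≈ -26.400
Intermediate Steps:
I = 9 (I = (-3)² = 9)
O(q) = 2*q
Y = -6/5 (Y = 15*(-⅒) - 3*(-⅒) = -3/2 + 3/10 = -6/5 ≈ -1.2000)
Y*O(I + 2) = -12*(9 + 2)/5 = -12*11/5 = -6/5*22 = -132/5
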